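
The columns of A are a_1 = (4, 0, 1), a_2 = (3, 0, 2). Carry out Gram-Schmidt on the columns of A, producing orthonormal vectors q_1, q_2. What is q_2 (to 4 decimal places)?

q_1 = a_1/‖a_1‖ = (4, 0, 1)/4.1231 = (0.9701, 0.0000, 0.2425).
r_{12} = q_1·a_2 = 3.3955.
u_2 = a_2 − 3.3955·q_1 = (-0.2941, 0.0000, 1.1765).
‖u_2‖ = 1.2127, so q_2 = (-0.2425, 0.0000, 0.9701).

q_2 = (-0.2425, 0.0000, 0.9701)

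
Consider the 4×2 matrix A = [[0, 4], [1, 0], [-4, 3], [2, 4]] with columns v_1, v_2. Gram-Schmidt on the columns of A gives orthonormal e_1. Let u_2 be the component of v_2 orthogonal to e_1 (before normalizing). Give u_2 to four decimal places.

u_2 = (4.0000, 0.1905, 2.2381, 4.3810)

v_1 = (0, 1, -4, 2); ‖v_1‖ = 4.5826, so e_1 = (0.0000, 0.2182, -0.8729, 0.4364).
e_1·v_2 = 0.0000·4 + 0.2182·0 + (-0.8729)·3 + 0.4364·4 = -0.8729.
u_2 = v_2 + 0.8729·e_1 = (4.0000, 0.1905, 2.2381, 4.3810).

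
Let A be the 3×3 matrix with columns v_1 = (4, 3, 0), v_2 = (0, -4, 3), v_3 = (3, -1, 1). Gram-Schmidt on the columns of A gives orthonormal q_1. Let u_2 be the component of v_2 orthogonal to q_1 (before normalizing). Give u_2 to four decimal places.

v_1 = (4, 3, 0); ‖v_1‖ = 5.0000, so q_1 = (0.8000, 0.6000, 0.0000).
q_1·v_2 = 0.8000·0 + 0.6000·(-4) + 0.0000·3 = -2.4000.
u_2 = v_2 + 2.4000·q_1 = (1.9200, -2.5600, 3.0000).

u_2 = (1.9200, -2.5600, 3.0000)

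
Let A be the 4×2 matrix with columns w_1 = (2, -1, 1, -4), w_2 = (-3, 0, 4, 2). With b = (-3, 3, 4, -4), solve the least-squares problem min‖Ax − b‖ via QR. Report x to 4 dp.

w_1 = (2, -1, 1, -4); ‖w_1‖ = 4.6904, so q_1 = (0.4264, -0.2132, 0.2132, -0.8528).
q_1·w_2 = 0.4264·(-3) + (-0.2132)·0 + 0.2132·4 + (-0.8528)·2 = -2.1320.
u_2 = w_2 + 2.1320·q_1 = (-2.0909, -0.4545, 4.4545, 0.1818).
‖u_2‖ = 4.9452, so q_2 = (-0.4228, -0.0919, 0.9008, 0.0368).
Qᵀb = (2.3452, 4.4488).
Back-substitute: x_2 = 4.4488/4.9452 = 0.8996.
x_1 = (2.3452 + 2.1320·0.8996)/4.6904 = 0.9089.

x = (0.9089, 0.8996)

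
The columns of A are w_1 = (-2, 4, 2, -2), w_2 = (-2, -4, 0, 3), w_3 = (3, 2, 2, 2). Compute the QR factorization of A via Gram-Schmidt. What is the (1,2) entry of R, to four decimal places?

r_{12} = -3.4017

w_1 = (-2, 4, 2, -2); ‖w_1‖ = 5.2915, so q_1 = (-0.3780, 0.7559, 0.3780, -0.3780).
r_{12} = q_1·w_2 = -3.4017.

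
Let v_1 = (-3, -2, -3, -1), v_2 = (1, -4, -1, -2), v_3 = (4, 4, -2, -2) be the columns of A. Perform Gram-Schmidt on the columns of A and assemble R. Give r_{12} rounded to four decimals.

r_{12} = 2.0851

v_1 = (-3, -2, -3, -1); ‖v_1‖ = 4.7958, so e_1 = (-0.6255, -0.4170, -0.6255, -0.2085).
r_{12} = e_1·v_2 = 2.0851.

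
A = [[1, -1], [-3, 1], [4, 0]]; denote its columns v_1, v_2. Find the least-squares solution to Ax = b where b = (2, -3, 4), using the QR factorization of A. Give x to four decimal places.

v_1 = (1, -3, 4); ‖v_1‖ = 5.0990, so q_1 = (0.1961, -0.5883, 0.7845).
q_1·v_2 = 0.1961·(-1) + (-0.5883)·1 + 0.7845·0 = -0.7845.
u_2 = v_2 + 0.7845·q_1 = (-0.8462, 0.5385, 0.6154).
‖u_2‖ = 1.1767, so q_2 = (-0.7191, 0.4576, 0.5230).
Qᵀb = (5.2951, -0.7191).
Back-substitute: x_2 = -0.7191/1.1767 = -0.6111.
x_1 = (5.2951 + 0.7845·(-0.6111))/5.0990 = 0.9444.

x = (0.9444, -0.6111)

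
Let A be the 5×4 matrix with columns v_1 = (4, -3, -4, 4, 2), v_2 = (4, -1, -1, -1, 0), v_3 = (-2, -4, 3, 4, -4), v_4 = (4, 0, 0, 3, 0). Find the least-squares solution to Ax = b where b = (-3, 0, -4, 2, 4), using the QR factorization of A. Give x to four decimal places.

x = (1.0465, -1.4179, -0.4456, -0.6035)

q_1 = v_1/‖v_1‖ = (4, -3, -4, 4, 2)/7.8102 = (0.5121, -0.3841, -0.5121, 0.5121, 0.2561).
r_{12} = q_1·v_2 = 2.4327.
u_2 = v_2 − 2.4327·q_1 = (2.7541, -0.0656, 0.2459, -2.2459, -0.6230).
‖u_2‖ = 3.6169, so q_2 = (0.7615, -0.0181, 0.0680, -0.6209, -0.1722).
r_{13} = q_1·v_3 = 0.0000; r_{23} = q_2·v_3 = -3.0413.
u_3 = v_3 + 0.0000·q_1 + 3.0413·q_2 = (0.3158, -4.0551, 3.2068, 2.1115, -4.5238).
‖u_3‖ = 7.1938, so q_3 = (0.0439, -0.5637, 0.4458, 0.2935, -0.6288).
r_{14} = q_1·v_4 = 3.5850; r_{24} = q_2·v_4 = 1.1830; r_{34} = q_3·v_4 = 1.0562.
u_4 = v_4 − 3.5850·q_1 − 1.1830·q_2 − 1.0562·q_3 = (1.2168, 1.9938, 1.2848, 1.5885, -0.0501).
‖u_4‖ = 3.1037, so q_4 = (0.3921, 0.6424, 0.4140, 0.5118, -0.0162).
Qᵀb = (2.5607, -4.4871, -3.8431, -1.8730).
Back-substitute: x_4 = -1.8730/3.1037 = -0.6035.
x_3 = (-3.8431 − 1.0562·(-0.6035))/7.1938 = -0.4456.
x_2 = (-4.4871 + 3.0413·(-0.4456) − 1.1830·(-0.6035))/3.6169 = -1.4179.
x_1 = (2.5607 − 2.4327·(-1.4179) + 0.0000·(-0.4456) − 3.5850·(-0.6035))/7.8102 = 1.0465.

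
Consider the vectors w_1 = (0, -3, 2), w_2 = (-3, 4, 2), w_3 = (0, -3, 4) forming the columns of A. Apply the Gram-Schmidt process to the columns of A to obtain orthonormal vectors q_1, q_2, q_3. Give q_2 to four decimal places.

w_1 = (0, -3, 2); ‖w_1‖ = 3.6056, so q_1 = (0.0000, -0.8321, 0.5547).
q_1·w_2 = 0.0000·(-3) + (-0.8321)·4 + 0.5547·2 = -2.2188.
u_2 = w_2 + 2.2188·q_1 = (-3.0000, 2.1538, 3.2308).
‖u_2‖ = 4.9068, so q_2 = (-0.6114, 0.4389, 0.6584).

q_2 = (-0.6114, 0.4389, 0.6584)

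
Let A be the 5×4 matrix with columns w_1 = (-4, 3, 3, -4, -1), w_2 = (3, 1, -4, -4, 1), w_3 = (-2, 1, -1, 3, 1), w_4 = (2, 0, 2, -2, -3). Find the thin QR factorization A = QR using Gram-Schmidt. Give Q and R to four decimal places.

e_1 = w_1/‖w_1‖ = (-4, 3, 3, -4, -1)/7.1414 = (-0.5601, 0.4201, 0.4201, -0.5601, -0.1400).
r_{12} = e_1·w_2 = -0.8402.
u_2 = w_2 + 0.8402·e_1 = (2.5294, 1.3529, -3.6471, -4.4706, 0.8824).
‖u_2‖ = 6.5034, so e_2 = (0.3889, 0.2080, -0.5608, -0.6874, 0.1357).
r_{13} = e_1·w_3 = -0.7001; r_{23} = e_2·w_3 = -1.9356.
u_3 = w_3 + 0.7001·e_1 + 1.9356·e_2 = (-1.6393, 1.6968, -1.7914, 1.2772, 1.1646).
‖u_3‖ = 3.4297, so e_3 = (-0.4780, 0.4947, -0.5223, 0.3724, 0.3396).
r_{14} = e_1·w_4 = 1.2603; r_{24} = e_2·w_4 = 0.6241; r_{34} = e_3·w_4 = -3.7640.
u_4 = w_4 − 1.2603·e_1 − 0.6241·e_2 + 3.7640·e_3 = (0.6641, 1.2029, -0.1454, 0.5366, -1.6301).
‖u_4‖ = 2.2033, so e_4 = (0.3014, 0.5460, -0.0660, 0.2436, -0.7399).

Q = [[-0.5601, 0.3889, -0.4780, 0.3014], [0.4201, 0.2080, 0.4947, 0.5460], [0.4201, -0.5608, -0.5223, -0.0660], [-0.5601, -0.6874, 0.3724, 0.2436], [-0.1400, 0.1357, 0.3396, -0.7399]], R = [[7.1414, -0.8402, -0.7001, 1.2603], [0.0000, 6.5034, -1.9356, 0.6241], [0.0000, 0.0000, 3.4297, -3.7640], [0.0000, 0.0000, 0.0000, 2.2033]]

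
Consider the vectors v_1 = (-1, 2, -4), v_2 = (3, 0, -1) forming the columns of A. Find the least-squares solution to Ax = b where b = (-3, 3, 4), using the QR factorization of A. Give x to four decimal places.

x = (-0.2727, -1.2727)

e_1 = v_1/‖v_1‖ = (-1, 2, -4)/4.5826 = (-0.2182, 0.4364, -0.8729).
r_{12} = e_1·v_2 = 0.2182.
u_2 = v_2 − 0.2182·e_1 = (3.0476, -0.0952, -0.8095).
‖u_2‖ = 3.1547, so e_2 = (0.9660, -0.0302, -0.2566).
Qᵀb = (-1.5275, -4.0151).
Back-substitute: x_2 = -4.0151/3.1547 = -1.2727.
x_1 = (-1.5275 − 0.2182·(-1.2727))/4.5826 = -0.2727.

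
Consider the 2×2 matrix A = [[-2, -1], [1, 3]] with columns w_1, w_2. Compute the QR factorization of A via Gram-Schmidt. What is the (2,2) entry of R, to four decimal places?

r_{22} = 2.2361

q_1 = w_1/‖w_1‖ = (-2, 1)/2.2361 = (-0.8944, 0.4472).
r_{12} = q_1·w_2 = 2.2361.
u_2 = w_2 − 2.2361·q_1 = (1.0000, 2.0000).
r_{22} = ‖u_2‖ = 2.2361.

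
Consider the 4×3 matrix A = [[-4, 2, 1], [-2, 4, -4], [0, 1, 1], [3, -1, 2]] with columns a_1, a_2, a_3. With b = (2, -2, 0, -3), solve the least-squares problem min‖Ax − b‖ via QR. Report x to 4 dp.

a_1 = (-4, -2, 0, 3); ‖a_1‖ = 5.3852, so q_1 = (-0.7428, -0.3714, 0.0000, 0.5571).
q_1·a_2 = (-0.7428)·2 + (-0.3714)·4 + 0.0000·1 + 0.5571·(-1) = -3.5282.
u_2 = a_2 + 3.5282·q_1 = (-0.6207, 2.6897, 1.0000, 0.9655).
‖u_2‖ = 3.0906, so q_2 = (-0.2008, 0.8703, 0.3236, 0.3124).
q_1·a_3 = (-0.7428)·1 + (-0.3714)·(-4) + 0.0000·1 + 0.5571·2 = 1.8570; q_2·a_3 = (-0.2008)·1 + 0.8703·(-4) + 0.3236·1 + 0.3124·2 = -2.7336.
u_3 = a_3 − 1.8570·q_1 + 2.7336·q_2 = (1.8303, -0.9314, 1.8845, 1.8195).
‖u_3‖ = 3.3286, so q_3 = (0.5499, -0.2798, 0.5662, 0.5466).
Qᵀb = (-2.4140, -3.0794, 0.0195).
Back-substitute: x_3 = 0.0195/3.3286 = 0.0059.
x_2 = (-3.0794 + 2.7336·0.0059)/3.0906 = -0.9912.
x_1 = (-2.4140 + 3.5282·(-0.9912) − 1.8570·0.0059)/5.3852 = -1.0997.

x = (-1.0997, -0.9912, 0.0059)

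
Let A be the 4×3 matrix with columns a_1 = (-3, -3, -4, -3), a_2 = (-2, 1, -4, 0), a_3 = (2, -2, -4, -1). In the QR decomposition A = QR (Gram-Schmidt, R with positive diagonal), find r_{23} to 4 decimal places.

a_1 = (-3, -3, -4, -3); ‖a_1‖ = 6.5574, so q_1 = (-0.4575, -0.4575, -0.6100, -0.4575).
q_1·a_2 = (-0.4575)·(-2) + (-0.4575)·1 + (-0.6100)·(-4) + (-0.4575)·0 = 2.8975.
u_2 = a_2 − 2.8975·q_1 = (-0.6744, 2.3256, -2.2326, 1.3256).
‖u_2‖ = 3.5503, so q_2 = (-0.1900, 0.6550, -0.6288, 0.3734).
r_{23} = q_2·a_3 = 0.4520.

r_{23} = 0.4520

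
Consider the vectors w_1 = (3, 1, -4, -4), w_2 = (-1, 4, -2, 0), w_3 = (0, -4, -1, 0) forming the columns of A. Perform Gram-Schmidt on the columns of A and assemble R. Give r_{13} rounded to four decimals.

w_1 = (3, 1, -4, -4); ‖w_1‖ = 6.4807, so q_1 = (0.4629, 0.1543, -0.6172, -0.6172).
r_{13} = q_1·w_3 = 0.0000.

r_{13} = 0.0000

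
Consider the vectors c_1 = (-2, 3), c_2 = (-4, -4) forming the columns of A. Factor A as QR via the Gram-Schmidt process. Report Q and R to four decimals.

Q = [[-0.5547, -0.8321], [0.8321, -0.5547]], R = [[3.6056, -1.1094], [0.0000, 5.5470]]

c_1 = (-2, 3); ‖c_1‖ = 3.6056, so q_1 = (-0.5547, 0.8321).
q_1·c_2 = (-0.5547)·(-4) + 0.8321·(-4) = -1.1094.
u_2 = c_2 + 1.1094·q_1 = (-4.6154, -3.0769).
‖u_2‖ = 5.5470, so q_2 = (-0.8321, -0.5547).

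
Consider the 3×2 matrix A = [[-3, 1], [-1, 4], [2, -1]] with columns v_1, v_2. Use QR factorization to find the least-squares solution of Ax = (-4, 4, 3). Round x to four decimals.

v_1 = (-3, -1, 2); ‖v_1‖ = 3.7417, so e_1 = (-0.8018, -0.2673, 0.5345).
e_1·v_2 = (-0.8018)·1 + (-0.2673)·4 + 0.5345·(-1) = -2.4054.
u_2 = v_2 + 2.4054·e_1 = (-0.9286, 3.3571, 0.2857).
‖u_2‖ = 3.4949, so e_2 = (-0.2657, 0.9606, 0.0818).
Qᵀb = (3.7417, 5.1504).
Back-substitute: x_2 = 5.1504/3.4949 = 1.4737.
x_1 = (3.7417 + 2.4054·1.4737)/3.7417 = 1.9474.

x = (1.9474, 1.4737)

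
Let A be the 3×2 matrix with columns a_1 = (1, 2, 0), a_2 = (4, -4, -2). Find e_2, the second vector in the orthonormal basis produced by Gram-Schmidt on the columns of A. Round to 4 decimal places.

e_2 = (0.8381, -0.4191, -0.3492)

e_1 = a_1/‖a_1‖ = (1, 2, 0)/2.2361 = (0.4472, 0.8944, 0.0000).
r_{12} = e_1·a_2 = -1.7889.
u_2 = a_2 + 1.7889·e_1 = (4.8000, -2.4000, -2.0000).
‖u_2‖ = 5.7271, so e_2 = (0.8381, -0.4191, -0.3492).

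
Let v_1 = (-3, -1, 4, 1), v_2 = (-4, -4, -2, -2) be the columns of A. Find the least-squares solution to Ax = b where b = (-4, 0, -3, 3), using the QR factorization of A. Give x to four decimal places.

v_1 = (-3, -1, 4, 1); ‖v_1‖ = 5.1962, so q_1 = (-0.5774, -0.1925, 0.7698, 0.1925).
q_1·v_2 = (-0.5774)·(-4) + (-0.1925)·(-4) + 0.7698·(-2) + 0.1925·(-2) = 1.1547.
u_2 = v_2 − 1.1547·q_1 = (-3.3333, -3.7778, -2.8889, -2.2222).
‖u_2‖ = 6.2183, so q_2 = (-0.5361, -0.6075, -0.4646, -0.3574).
Qᵀb = (0.5774, 2.4659).
Back-substitute: x_2 = 2.4659/6.2183 = 0.3966.
x_1 = (0.5774 − 1.1547·0.3966)/5.1962 = 0.0230.

x = (0.0230, 0.3966)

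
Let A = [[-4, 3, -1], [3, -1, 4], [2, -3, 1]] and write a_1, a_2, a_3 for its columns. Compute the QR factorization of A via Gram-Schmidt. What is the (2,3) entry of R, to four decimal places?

a_1 = (-4, 3, 2); ‖a_1‖ = 5.3852, so q_1 = (-0.7428, 0.5571, 0.3714).
q_1·a_2 = (-0.7428)·3 + 0.5571·(-1) + 0.3714·(-3) = -3.8996.
u_2 = a_2 + 3.8996·q_1 = (0.1034, 1.1724, -1.5517).
‖u_2‖ = 1.9476, so q_2 = (0.0531, 0.6020, -0.7967).
r_{23} = q_2·a_3 = 1.5581.

r_{23} = 1.5581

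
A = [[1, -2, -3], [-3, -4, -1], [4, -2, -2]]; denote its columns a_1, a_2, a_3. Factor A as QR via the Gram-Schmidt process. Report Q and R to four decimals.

Q = [[0.1961, -0.4253, -0.8835], [-0.5883, -0.7719, 0.2410], [0.7845, -0.4726, 0.4016]], R = [[5.0990, 0.3922, -1.5689], [0.0000, 4.8833, 2.9930], [0.0000, 0.0000, 1.6064]]

a_1 = (1, -3, 4); ‖a_1‖ = 5.0990, so q_1 = (0.1961, -0.5883, 0.7845).
q_1·a_2 = 0.1961·(-2) + (-0.5883)·(-4) + 0.7845·(-2) = 0.3922.
u_2 = a_2 − 0.3922·q_1 = (-2.0769, -3.7692, -2.3077).
‖u_2‖ = 4.8833, so q_2 = (-0.4253, -0.7719, -0.4726).
q_1·a_3 = 0.1961·(-3) + (-0.5883)·(-1) + 0.7845·(-2) = -1.5689; q_2·a_3 = (-0.4253)·(-3) + (-0.7719)·(-1) + (-0.4726)·(-2) = 2.9930.
u_3 = a_3 + 1.5689·q_1 − 2.9930·q_2 = (-1.4194, 0.3871, 0.6452).
‖u_3‖ = 1.6064, so q_3 = (-0.8835, 0.2410, 0.4016).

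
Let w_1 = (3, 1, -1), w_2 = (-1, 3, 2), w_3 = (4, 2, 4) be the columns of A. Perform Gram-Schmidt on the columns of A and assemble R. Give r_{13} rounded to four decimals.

r_{13} = 3.0151

e_1 = w_1/‖w_1‖ = (3, 1, -1)/3.3166 = (0.9045, 0.3015, -0.3015).
r_{13} = e_1·w_3 = 3.0151.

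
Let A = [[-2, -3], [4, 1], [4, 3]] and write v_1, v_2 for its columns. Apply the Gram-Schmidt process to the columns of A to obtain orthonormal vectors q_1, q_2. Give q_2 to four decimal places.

q_2 = (-0.7542, -0.6128, 0.2357)

v_1 = (-2, 4, 4); ‖v_1‖ = 6.0000, so q_1 = (-0.3333, 0.6667, 0.6667).
q_1·v_2 = (-0.3333)·(-3) + 0.6667·1 + 0.6667·3 = 3.6667.
u_2 = v_2 − 3.6667·q_1 = (-1.7778, -1.4444, 0.5556).
‖u_2‖ = 2.3570, so q_2 = (-0.7542, -0.6128, 0.2357).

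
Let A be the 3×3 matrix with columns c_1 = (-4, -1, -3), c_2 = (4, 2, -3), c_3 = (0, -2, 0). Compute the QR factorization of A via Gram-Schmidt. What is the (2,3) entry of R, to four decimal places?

c_1 = (-4, -1, -3); ‖c_1‖ = 5.0990, so q_1 = (-0.7845, -0.1961, -0.5883).
q_1·c_2 = (-0.7845)·4 + (-0.1961)·2 + (-0.5883)·(-3) = -1.7650.
u_2 = c_2 + 1.7650·q_1 = (2.6154, 1.6538, -4.0385).
‖u_2‖ = 5.0877, so q_2 = (0.5141, 0.3251, -0.7938).
r_{23} = q_2·c_3 = -0.6501.

r_{23} = -0.6501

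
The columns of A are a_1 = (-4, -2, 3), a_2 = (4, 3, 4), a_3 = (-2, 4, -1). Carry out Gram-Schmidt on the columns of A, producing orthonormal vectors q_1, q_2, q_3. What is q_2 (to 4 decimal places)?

q_2 = (0.4277, 0.3770, 0.8216)

a_1 = (-4, -2, 3); ‖a_1‖ = 5.3852, so q_1 = (-0.7428, -0.3714, 0.5571).
q_1·a_2 = (-0.7428)·4 + (-0.3714)·3 + 0.5571·4 = -1.8570.
u_2 = a_2 + 1.8570·q_1 = (2.6207, 2.3103, 5.0345).
‖u_2‖ = 6.1279, so q_2 = (0.4277, 0.3770, 0.8216).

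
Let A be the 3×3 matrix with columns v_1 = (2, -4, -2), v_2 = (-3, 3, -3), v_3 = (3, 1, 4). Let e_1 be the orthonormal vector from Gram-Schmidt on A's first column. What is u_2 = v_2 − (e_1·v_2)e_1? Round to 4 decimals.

u_2 = (-2.0000, 1.0000, -4.0000)

v_1 = (2, -4, -2); ‖v_1‖ = 4.8990, so e_1 = (0.4082, -0.8165, -0.4082).
e_1·v_2 = 0.4082·(-3) + (-0.8165)·3 + (-0.4082)·(-3) = -2.4495.
u_2 = v_2 + 2.4495·e_1 = (-2.0000, 1.0000, -4.0000).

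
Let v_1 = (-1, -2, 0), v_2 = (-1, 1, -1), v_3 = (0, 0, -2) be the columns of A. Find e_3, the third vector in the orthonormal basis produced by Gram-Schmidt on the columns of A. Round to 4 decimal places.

v_1 = (-1, -2, 0); ‖v_1‖ = 2.2361, so e_1 = (-0.4472, -0.8944, 0.0000).
e_1·v_2 = (-0.4472)·(-1) + (-0.8944)·1 + 0.0000·(-1) = -0.4472.
u_2 = v_2 + 0.4472·e_1 = (-1.2000, 0.6000, -1.0000).
‖u_2‖ = 1.6733, so e_2 = (-0.7171, 0.3586, -0.5976).
e_1·v_3 = (-0.4472)·0 + (-0.8944)·0 + 0.0000·(-2) = 0.0000; e_2·v_3 = (-0.7171)·0 + 0.3586·0 + (-0.5976)·(-2) = 1.1952.
u_3 = v_3 + 0.0000·e_1 − 1.1952·e_2 = (0.8571, -0.4286, -1.2857).
‖u_3‖ = 1.6036, so e_3 = (0.5345, -0.2673, -0.8018).

e_3 = (0.5345, -0.2673, -0.8018)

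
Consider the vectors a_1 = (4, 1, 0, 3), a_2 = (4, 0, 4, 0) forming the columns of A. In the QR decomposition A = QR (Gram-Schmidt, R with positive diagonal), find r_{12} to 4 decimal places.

r_{12} = 3.1379

a_1 = (4, 1, 0, 3); ‖a_1‖ = 5.0990, so q_1 = (0.7845, 0.1961, 0.0000, 0.5883).
r_{12} = q_1·a_2 = 3.1379.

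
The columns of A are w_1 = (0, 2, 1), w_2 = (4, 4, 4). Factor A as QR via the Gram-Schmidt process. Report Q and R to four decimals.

w_1 = (0, 2, 1); ‖w_1‖ = 2.2361, so e_1 = (0.0000, 0.8944, 0.4472).
e_1·w_2 = 0.0000·4 + 0.8944·4 + 0.4472·4 = 5.3666.
u_2 = w_2 − 5.3666·e_1 = (4.0000, -0.8000, 1.6000).
‖u_2‖ = 4.3818, so e_2 = (0.9129, -0.1826, 0.3651).

Q = [[0.0000, 0.9129], [0.8944, -0.1826], [0.4472, 0.3651]], R = [[2.2361, 5.3666], [0.0000, 4.3818]]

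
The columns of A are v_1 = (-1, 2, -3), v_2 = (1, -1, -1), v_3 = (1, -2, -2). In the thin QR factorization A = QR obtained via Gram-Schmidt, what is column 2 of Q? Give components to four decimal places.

e_2 = (0.5774, -0.5774, -0.5774)

e_1 = v_1/‖v_1‖ = (-1, 2, -3)/3.7417 = (-0.2673, 0.5345, -0.8018).
r_{12} = e_1·v_2 = 0.0000.
u_2 = v_2 + 0.0000·e_1 = (1.0000, -1.0000, -1.0000).
‖u_2‖ = 1.7321, so e_2 = (0.5774, -0.5774, -0.5774).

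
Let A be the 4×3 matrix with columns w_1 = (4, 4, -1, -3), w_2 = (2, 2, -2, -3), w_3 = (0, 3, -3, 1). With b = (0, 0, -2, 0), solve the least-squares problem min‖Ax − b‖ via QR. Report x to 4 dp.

x = (-0.4488, 0.6407, 0.2957)

w_1 = (4, 4, -1, -3); ‖w_1‖ = 6.4807, so e_1 = (0.6172, 0.6172, -0.1543, -0.4629).
e_1·w_2 = 0.6172·2 + 0.6172·2 + (-0.1543)·(-2) + (-0.4629)·(-3) = 4.1662.
u_2 = w_2 − 4.1662·e_1 = (-0.5714, -0.5714, -1.3571, -1.0714).
‖u_2‖ = 1.9086, so e_2 = (-0.2994, -0.2994, -0.7111, -0.5614).
e_1·w_3 = 0.6172·0 + 0.6172·3 + (-0.1543)·(-3) + (-0.4629)·1 = 1.8516; e_2·w_3 = (-0.2994)·0 + (-0.2994)·3 + (-0.7111)·(-3) + (-0.5614)·1 = 0.6736.
u_3 = w_3 − 1.8516·e_1 − 0.6736·e_2 = (-0.9412, 2.0588, -2.2353, 2.2353).
‖u_3‖ = 3.8881, so e_3 = (-0.2421, 0.5295, -0.5749, 0.5749).
Qᵀb = (0.3086, 1.4221, 1.1498).
Back-substitute: x_3 = 1.1498/3.8881 = 0.2957.
x_2 = (1.4221 − 0.6736·0.2957)/1.9086 = 0.6407.
x_1 = (0.3086 − 4.1662·0.6407 − 1.8516·0.2957)/6.4807 = -0.4488.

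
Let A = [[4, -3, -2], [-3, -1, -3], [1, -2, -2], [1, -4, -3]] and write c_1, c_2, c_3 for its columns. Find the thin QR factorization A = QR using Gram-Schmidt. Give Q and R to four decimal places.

c_1 = (4, -3, 1, 1); ‖c_1‖ = 5.1962, so e_1 = (0.7698, -0.5774, 0.1925, 0.1925).
e_1·c_2 = 0.7698·(-3) + (-0.5774)·(-1) + 0.1925·(-2) + 0.1925·(-4) = -2.8868.
u_2 = c_2 + 2.8868·e_1 = (-0.7778, -2.6667, -1.4444, -3.4444).
‖u_2‖ = 4.6547, so e_2 = (-0.1671, -0.5729, -0.3103, -0.7400).
e_1·c_3 = 0.7698·(-2) + (-0.5774)·(-3) + 0.1925·(-2) + 0.1925·(-3) = -0.7698; e_2·c_3 = (-0.1671)·(-2) + (-0.5729)·(-3) + (-0.3103)·(-2) + (-0.7400)·(-3) = 4.8935.
u_3 = c_3 + 0.7698·e_1 − 4.8935·e_2 = (-0.5897, -0.6410, -0.3333, 0.7692).
‖u_3‖ = 1.2089, so e_3 = (-0.4878, -0.5302, -0.2757, 0.6363).

Q = [[0.7698, -0.1671, -0.4878], [-0.5774, -0.5729, -0.5302], [0.1925, -0.3103, -0.2757], [0.1925, -0.7400, 0.6363]], R = [[5.1962, -2.8868, -0.7698], [0.0000, 4.6547, 4.8935], [0.0000, 0.0000, 1.2089]]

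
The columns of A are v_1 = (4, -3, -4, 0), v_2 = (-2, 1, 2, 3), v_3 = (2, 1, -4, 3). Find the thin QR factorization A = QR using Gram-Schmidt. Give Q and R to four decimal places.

Q = [[0.6247, -0.0483, 0.0208], [-0.4685, -0.1287, 0.8025], [-0.6247, 0.0483, -0.5811], [0.0000, 0.9893, 0.1338]], R = [[6.4031, -2.9673, 3.2796], [0.0000, 3.0323, 2.5497], [0.0000, 0.0000, 3.5697]]

v_1 = (4, -3, -4, 0); ‖v_1‖ = 6.4031, so q_1 = (0.6247, -0.4685, -0.6247, 0.0000).
q_1·v_2 = 0.6247·(-2) + (-0.4685)·1 + (-0.6247)·2 + 0.0000·3 = -2.9673.
u_2 = v_2 + 2.9673·q_1 = (-0.1463, -0.3902, 0.1463, 3.0000).
‖u_2‖ = 3.0323, so q_2 = (-0.0483, -0.1287, 0.0483, 0.9893).
q_1·v_3 = 0.6247·2 + (-0.4685)·1 + (-0.6247)·(-4) + 0.0000·3 = 3.2796; q_2·v_3 = (-0.0483)·2 + (-0.1287)·1 + 0.0483·(-4) + 0.9893·3 = 2.5497.
u_3 = v_3 − 3.2796·q_1 − 2.5497·q_2 = (0.0743, 2.8647, -2.0743, 0.4775).
‖u_3‖ = 3.5697, so q_3 = (0.0208, 0.8025, -0.5811, 0.1338).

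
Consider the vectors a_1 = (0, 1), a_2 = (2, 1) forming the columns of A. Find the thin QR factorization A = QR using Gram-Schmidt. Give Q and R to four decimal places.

q_1 = a_1/‖a_1‖ = (0, 1)/1.0000 = (0.0000, 1.0000).
r_{12} = q_1·a_2 = 1.0000.
u_2 = a_2 − 1.0000·q_1 = (2.0000, 0.0000).
‖u_2‖ = 2.0000, so q_2 = (1.0000, 0.0000).

Q = [[0.0000, 1.0000], [1.0000, 0.0000]], R = [[1.0000, 1.0000], [0.0000, 2.0000]]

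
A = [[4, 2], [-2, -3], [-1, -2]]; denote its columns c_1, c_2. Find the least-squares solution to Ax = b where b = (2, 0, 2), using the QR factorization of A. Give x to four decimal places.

e_1 = c_1/‖c_1‖ = (4, -2, -1)/4.5826 = (0.8729, -0.4364, -0.2182).
r_{12} = e_1·c_2 = 3.4915.
u_2 = c_2 − 3.4915·e_1 = (-1.0476, -1.4762, -1.2381).
‖u_2‖ = 2.1931, so e_2 = (-0.4777, -0.6731, -0.5646).
Qᵀb = (1.3093, -2.0845).
Back-substitute: x_2 = -2.0845/2.1931 = -0.9505.
x_1 = (1.3093 − 3.4915·(-0.9505))/4.5826 = 1.0099.

x = (1.0099, -0.9505)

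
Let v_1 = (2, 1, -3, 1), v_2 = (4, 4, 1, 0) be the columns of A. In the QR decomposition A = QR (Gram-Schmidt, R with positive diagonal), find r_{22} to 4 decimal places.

q_1 = v_1/‖v_1‖ = (2, 1, -3, 1)/3.8730 = (0.5164, 0.2582, -0.7746, 0.2582).
r_{12} = q_1·v_2 = 2.3238.
u_2 = v_2 − 2.3238·q_1 = (2.8000, 3.4000, 2.8000, -0.6000).
r_{22} = ‖u_2‖ = 5.2536.

r_{22} = 5.2536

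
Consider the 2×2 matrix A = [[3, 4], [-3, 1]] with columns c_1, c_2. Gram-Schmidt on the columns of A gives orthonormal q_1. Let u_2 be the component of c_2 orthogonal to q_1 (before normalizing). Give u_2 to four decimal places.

c_1 = (3, -3); ‖c_1‖ = 4.2426, so q_1 = (0.7071, -0.7071).
q_1·c_2 = 0.7071·4 + (-0.7071)·1 = 2.1213.
u_2 = c_2 − 2.1213·q_1 = (2.5000, 2.5000).

u_2 = (2.5000, 2.5000)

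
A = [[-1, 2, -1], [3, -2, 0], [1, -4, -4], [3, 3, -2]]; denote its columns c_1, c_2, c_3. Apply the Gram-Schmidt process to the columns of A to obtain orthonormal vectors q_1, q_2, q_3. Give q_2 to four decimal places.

c_1 = (-1, 3, 1, 3); ‖c_1‖ = 4.4721, so q_1 = (-0.2236, 0.6708, 0.2236, 0.6708).
q_1·c_2 = (-0.2236)·2 + 0.6708·(-2) + 0.2236·(-4) + 0.6708·3 = -0.6708.
u_2 = c_2 + 0.6708·q_1 = (1.8500, -1.5500, -3.8500, 3.4500).
‖u_2‖ = 5.7053, so q_2 = (0.3243, -0.2717, -0.6748, 0.6047).

q_2 = (0.3243, -0.2717, -0.6748, 0.6047)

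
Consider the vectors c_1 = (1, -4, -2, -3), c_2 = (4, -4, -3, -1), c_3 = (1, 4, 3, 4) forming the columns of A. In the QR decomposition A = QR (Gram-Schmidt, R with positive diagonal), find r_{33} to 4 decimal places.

q_1 = c_1/‖c_1‖ = (1, -4, -2, -3)/5.4772 = (0.1826, -0.7303, -0.3651, -0.5477).
r_{12} = q_1·c_2 = 5.2947.
u_2 = c_2 − 5.2947·q_1 = (3.0333, -0.1333, -1.0667, 1.9000).
‖u_2‖ = 3.7372, so q_2 = (0.8117, -0.0357, -0.2854, 0.5084).
r_{13} = q_1·c_3 = -6.0249; r_{23} = q_2·c_3 = 1.8463.
u_3 = c_3 + 6.0249·q_1 − 1.8463·q_2 = (0.6014, -0.3341, 1.3270, -0.2387).
r_{33} = ‖u_3‖ = 1.5137.

r_{33} = 1.5137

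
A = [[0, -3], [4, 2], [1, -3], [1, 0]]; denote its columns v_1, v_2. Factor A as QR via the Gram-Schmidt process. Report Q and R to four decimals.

v_1 = (0, 4, 1, 1); ‖v_1‖ = 4.2426, so e_1 = (0.0000, 0.9428, 0.2357, 0.2357).
e_1·v_2 = 0.0000·(-3) + 0.9428·2 + 0.2357·(-3) + 0.2357·0 = 1.1785.
u_2 = v_2 − 1.1785·e_1 = (-3.0000, 0.8889, -3.2778, -0.2778).
‖u_2‖ = 4.5399, so e_2 = (-0.6608, 0.1958, -0.7220, -0.0612).

Q = [[0.0000, -0.6608], [0.9428, 0.1958], [0.2357, -0.7220], [0.2357, -0.0612]], R = [[4.2426, 1.1785], [0.0000, 4.5399]]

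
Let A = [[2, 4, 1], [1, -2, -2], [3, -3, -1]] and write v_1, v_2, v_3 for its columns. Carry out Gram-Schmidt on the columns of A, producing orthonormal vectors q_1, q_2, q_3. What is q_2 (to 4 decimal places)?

q_2 = (0.8316, -0.3353, -0.4426)

v_1 = (2, 1, 3); ‖v_1‖ = 3.7417, so q_1 = (0.5345, 0.2673, 0.8018).
q_1·v_2 = 0.5345·4 + 0.2673·(-2) + 0.8018·(-3) = -0.8018.
u_2 = v_2 + 0.8018·q_1 = (4.4286, -1.7857, -2.3571).
‖u_2‖ = 5.3251, so q_2 = (0.8316, -0.3353, -0.4426).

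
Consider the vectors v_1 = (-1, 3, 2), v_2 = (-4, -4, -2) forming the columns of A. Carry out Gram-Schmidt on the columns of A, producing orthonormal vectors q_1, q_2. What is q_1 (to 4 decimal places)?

q_1 = (-0.2673, 0.8018, 0.5345)

q_1 = v_1/‖v_1‖ = (-1, 3, 2)/3.7417 = (-0.2673, 0.8018, 0.5345).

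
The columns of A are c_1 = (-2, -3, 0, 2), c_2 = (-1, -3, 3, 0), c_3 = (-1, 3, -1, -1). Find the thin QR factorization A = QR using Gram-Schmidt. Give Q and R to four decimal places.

Q = [[-0.4851, 0.0853, -0.8651], [-0.7276, -0.3072, 0.4259], [0.0000, 0.8703, 0.1375], [0.4851, -0.3754, -0.2263]], R = [[4.1231, 2.6679, -2.1828], [0.0000, 3.4471, -1.5017], [0.0000, 0.0000, 2.2316]]

c_1 = (-2, -3, 0, 2); ‖c_1‖ = 4.1231, so q_1 = (-0.4851, -0.7276, 0.0000, 0.4851).
q_1·c_2 = (-0.4851)·(-1) + (-0.7276)·(-3) + 0.0000·3 + 0.4851·0 = 2.6679.
u_2 = c_2 − 2.6679·q_1 = (0.2941, -1.0588, 3.0000, -1.2941).
‖u_2‖ = 3.4471, so q_2 = (0.0853, -0.3072, 0.8703, -0.3754).
q_1·c_3 = (-0.4851)·(-1) + (-0.7276)·3 + 0.0000·(-1) + 0.4851·(-1) = -2.1828; q_2·c_3 = 0.0853·(-1) + (-0.3072)·3 + 0.8703·(-1) + (-0.3754)·(-1) = -1.5017.
u_3 = c_3 + 2.1828·q_1 + 1.5017·q_2 = (-1.9307, 0.9505, 0.3069, -0.5050).
‖u_3‖ = 2.2316, so q_3 = (-0.8651, 0.4259, 0.1375, -0.2263).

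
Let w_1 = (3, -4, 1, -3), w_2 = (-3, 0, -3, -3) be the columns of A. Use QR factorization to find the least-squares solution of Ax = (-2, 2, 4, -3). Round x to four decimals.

w_1 = (3, -4, 1, -3); ‖w_1‖ = 5.9161, so q_1 = (0.5071, -0.6761, 0.1690, -0.5071).
q_1·w_2 = 0.5071·(-3) + (-0.6761)·0 + 0.1690·(-3) + (-0.5071)·(-3) = -0.5071.
u_2 = w_2 + 0.5071·q_1 = (-2.7429, -0.3429, -2.9143, -3.2571).
‖u_2‖ = 5.1713, so q_2 = (-0.5304, -0.0663, -0.5635, -0.6298).
Qᵀb = (-0.1690, 0.5635).
Back-substitute: x_2 = 0.5635/5.1713 = 0.1090.
x_1 = (-0.1690 + 0.5071·0.1090)/5.9161 = -0.0192.

x = (-0.0192, 0.1090)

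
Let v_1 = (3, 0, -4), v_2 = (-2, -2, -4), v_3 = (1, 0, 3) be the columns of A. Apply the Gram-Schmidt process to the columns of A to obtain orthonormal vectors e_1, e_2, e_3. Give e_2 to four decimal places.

v_1 = (3, 0, -4); ‖v_1‖ = 5.0000, so e_1 = (0.6000, 0.0000, -0.8000).
e_1·v_2 = 0.6000·(-2) + 0.0000·(-2) + (-0.8000)·(-4) = 2.0000.
u_2 = v_2 − 2.0000·e_1 = (-3.2000, -2.0000, -2.4000).
‖u_2‖ = 4.4721, so e_2 = (-0.7155, -0.4472, -0.5367).

e_2 = (-0.7155, -0.4472, -0.5367)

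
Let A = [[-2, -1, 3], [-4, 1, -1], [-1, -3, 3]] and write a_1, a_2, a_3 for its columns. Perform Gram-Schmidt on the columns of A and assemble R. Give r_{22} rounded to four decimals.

a_1 = (-2, -4, -1); ‖a_1‖ = 4.5826, so q_1 = (-0.4364, -0.8729, -0.2182).
q_1·a_2 = (-0.4364)·(-1) + (-0.8729)·1 + (-0.2182)·(-3) = 0.2182.
u_2 = a_2 − 0.2182·q_1 = (-0.9048, 1.1905, -2.9524).
r_{22} = ‖u_2‖ = 3.3094.

r_{22} = 3.3094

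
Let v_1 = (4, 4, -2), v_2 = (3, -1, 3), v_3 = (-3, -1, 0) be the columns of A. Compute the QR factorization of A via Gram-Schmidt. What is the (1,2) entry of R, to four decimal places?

r_{12} = 0.3333

e_1 = v_1/‖v_1‖ = (4, 4, -2)/6.0000 = (0.6667, 0.6667, -0.3333).
r_{12} = e_1·v_2 = 0.3333.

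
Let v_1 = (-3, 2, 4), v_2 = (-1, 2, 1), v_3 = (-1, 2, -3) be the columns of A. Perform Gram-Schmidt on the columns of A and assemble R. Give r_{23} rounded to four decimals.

r_{23} = 2.8823

v_1 = (-3, 2, 4); ‖v_1‖ = 5.3852, so e_1 = (-0.5571, 0.3714, 0.7428).
e_1·v_2 = (-0.5571)·(-1) + 0.3714·2 + 0.7428·1 = 2.0426.
u_2 = v_2 − 2.0426·e_1 = (0.1379, 1.2414, -0.5172).
‖u_2‖ = 1.3519, so e_2 = (0.1020, 0.9183, -0.3826).
r_{23} = e_2·v_3 = 2.8823.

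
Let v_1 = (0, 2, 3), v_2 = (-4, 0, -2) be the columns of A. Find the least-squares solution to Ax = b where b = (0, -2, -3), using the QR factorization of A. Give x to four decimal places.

x = (-1.0000, 0.0000)

v_1 = (0, 2, 3); ‖v_1‖ = 3.6056, so e_1 = (0.0000, 0.5547, 0.8321).
e_1·v_2 = 0.0000·(-4) + 0.5547·0 + 0.8321·(-2) = -1.6641.
u_2 = v_2 + 1.6641·e_1 = (-4.0000, 0.9231, -0.6154).
‖u_2‖ = 4.1510, so e_2 = (-0.9636, 0.2224, -0.1482).
Qᵀb = (-3.6056, 0.0000).
Back-substitute: x_2 = 0.0000/4.1510 = 0.0000.
x_1 = (-3.6056 + 1.6641·0.0000)/3.6056 = -1.0000.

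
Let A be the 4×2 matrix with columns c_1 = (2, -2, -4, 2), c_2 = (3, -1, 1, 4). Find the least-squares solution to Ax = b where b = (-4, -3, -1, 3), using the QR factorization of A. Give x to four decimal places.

c_1 = (2, -2, -4, 2); ‖c_1‖ = 5.2915, so e_1 = (0.3780, -0.3780, -0.7559, 0.3780).
e_1·c_2 = 0.3780·3 + (-0.3780)·(-1) + (-0.7559)·1 + 0.3780·4 = 2.2678.
u_2 = c_2 − 2.2678·e_1 = (2.1429, -0.1429, 2.7143, 3.1429).
‖u_2‖ = 4.6752, so e_2 = (0.4583, -0.0306, 0.5806, 0.6722).
Qᵀb = (1.5119, -0.3056).
Back-substitute: x_2 = -0.3056/4.6752 = -0.0654.
x_1 = (1.5119 − 2.2678·(-0.0654))/5.2915 = 0.3137.

x = (0.3137, -0.0654)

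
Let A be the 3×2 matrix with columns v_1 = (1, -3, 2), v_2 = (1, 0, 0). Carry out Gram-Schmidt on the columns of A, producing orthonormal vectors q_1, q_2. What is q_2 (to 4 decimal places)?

q_2 = (0.9636, 0.2224, -0.1482)

v_1 = (1, -3, 2); ‖v_1‖ = 3.7417, so q_1 = (0.2673, -0.8018, 0.5345).
q_1·v_2 = 0.2673·1 + (-0.8018)·0 + 0.5345·0 = 0.2673.
u_2 = v_2 − 0.2673·q_1 = (0.9286, 0.2143, -0.1429).
‖u_2‖ = 0.9636, so q_2 = (0.9636, 0.2224, -0.1482).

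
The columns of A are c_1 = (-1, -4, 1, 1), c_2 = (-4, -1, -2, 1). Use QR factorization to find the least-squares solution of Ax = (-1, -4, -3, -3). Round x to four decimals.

x = (0.4472, 0.3577)

c_1 = (-1, -4, 1, 1); ‖c_1‖ = 4.3589, so q_1 = (-0.2294, -0.9177, 0.2294, 0.2294).
q_1·c_2 = (-0.2294)·(-4) + (-0.9177)·(-1) + 0.2294·(-2) + 0.2294·1 = 1.6059.
u_2 = c_2 − 1.6059·q_1 = (-3.6316, 0.4737, -2.3684, 0.6316).
‖u_2‖ = 4.4069, so q_2 = (-0.8241, 0.1075, -0.5374, 0.1433).
Qᵀb = (2.5236, 1.5765).
Back-substitute: x_2 = 1.5765/4.4069 = 0.3577.
x_1 = (2.5236 − 1.6059·0.3577)/4.3589 = 0.4472.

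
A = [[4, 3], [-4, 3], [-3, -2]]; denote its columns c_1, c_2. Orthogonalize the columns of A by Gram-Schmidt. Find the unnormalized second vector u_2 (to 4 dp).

e_1 = c_1/‖c_1‖ = (4, -4, -3)/6.4031 = (0.6247, -0.6247, -0.4685).
r_{12} = e_1·c_2 = 0.9370.
u_2 = c_2 − 0.9370·e_1 = (2.4146, 3.5854, -1.5610).

u_2 = (2.4146, 3.5854, -1.5610)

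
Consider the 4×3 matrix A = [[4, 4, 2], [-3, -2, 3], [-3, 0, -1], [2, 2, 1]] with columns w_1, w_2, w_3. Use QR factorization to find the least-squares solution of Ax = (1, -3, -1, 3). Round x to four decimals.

x = (0.4615, 0.2308, -0.3846)

w_1 = (4, -3, -3, 2); ‖w_1‖ = 6.1644, so q_1 = (0.6489, -0.4867, -0.4867, 0.3244).
q_1·w_2 = 0.6489·4 + (-0.4867)·(-2) + (-0.4867)·0 + 0.3244·2 = 4.2178.
u_2 = w_2 − 4.2178·q_1 = (1.2632, 0.0526, 2.0526, 0.6316).
‖u_2‖ = 2.4921, so q_2 = (0.5069, 0.0211, 0.8237, 0.2534).
q_1·w_3 = 0.6489·2 + (-0.4867)·3 + (-0.4867)·(-1) + 0.3244·1 = 0.6489; q_2·w_3 = 0.5069·2 + 0.0211·3 + 0.8237·(-1) + 0.2534·1 = 0.5069.
u_3 = w_3 − 0.6489·q_1 − 0.5069·q_2 = (1.3220, 3.3051, -1.1017, 0.6610).
‖u_3‖ = 3.7844, so q_3 = (0.3493, 0.8733, -0.2911, 0.1747).
Qᵀb = (3.5689, 0.3801, -1.4556).
Back-substitute: x_3 = -1.4556/3.7844 = -0.3846.
x_2 = (0.3801 − 0.5069·(-0.3846))/2.4921 = 0.2308.
x_1 = (3.5689 − 4.2178·0.2308 − 0.6489·(-0.3846))/6.1644 = 0.4615.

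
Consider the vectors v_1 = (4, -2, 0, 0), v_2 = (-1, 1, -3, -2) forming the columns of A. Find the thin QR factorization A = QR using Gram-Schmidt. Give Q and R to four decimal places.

v_1 = (4, -2, 0, 0); ‖v_1‖ = 4.4721, so q_1 = (0.8944, -0.4472, 0.0000, 0.0000).
q_1·v_2 = 0.8944·(-1) + (-0.4472)·1 + 0.0000·(-3) + 0.0000·(-2) = -1.3416.
u_2 = v_2 + 1.3416·q_1 = (0.2000, 0.4000, -3.0000, -2.0000).
‖u_2‖ = 3.6332, so q_2 = (0.0550, 0.1101, -0.8257, -0.5505).

Q = [[0.8944, 0.0550], [-0.4472, 0.1101], [0.0000, -0.8257], [0.0000, -0.5505]], R = [[4.4721, -1.3416], [0.0000, 3.6332]]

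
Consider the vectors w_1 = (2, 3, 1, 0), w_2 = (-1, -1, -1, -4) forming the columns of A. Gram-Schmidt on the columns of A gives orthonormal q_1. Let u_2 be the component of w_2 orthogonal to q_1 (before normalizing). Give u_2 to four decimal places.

w_1 = (2, 3, 1, 0); ‖w_1‖ = 3.7417, so q_1 = (0.5345, 0.8018, 0.2673, 0.0000).
q_1·w_2 = 0.5345·(-1) + 0.8018·(-1) + 0.2673·(-1) + 0.0000·(-4) = -1.6036.
u_2 = w_2 + 1.6036·q_1 = (-0.1429, 0.2857, -0.5714, -4.0000).

u_2 = (-0.1429, 0.2857, -0.5714, -4.0000)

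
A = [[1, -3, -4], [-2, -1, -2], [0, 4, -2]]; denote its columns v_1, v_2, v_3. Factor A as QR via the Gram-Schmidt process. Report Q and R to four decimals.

q_1 = v_1/‖v_1‖ = (1, -2, 0)/2.2361 = (0.4472, -0.8944, 0.0000).
r_{12} = q_1·v_2 = -0.4472.
u_2 = v_2 + 0.4472·q_1 = (-2.8000, -1.4000, 4.0000).
‖u_2‖ = 5.0794, so q_2 = (-0.5512, -0.2756, 0.7875).
r_{13} = q_1·v_3 = 0.0000; r_{23} = q_2·v_3 = 1.1812.
u_3 = v_3 + 0.0000·q_1 − 1.1812·q_2 = (-3.3488, -1.6744, -2.9302).
‖u_3‖ = 4.7544, so q_3 = (-0.7044, -0.3522, -0.6163).

Q = [[0.4472, -0.5512, -0.7044], [-0.8944, -0.2756, -0.3522], [0.0000, 0.7875, -0.6163]], R = [[2.2361, -0.4472, 0.0000], [0.0000, 5.0794, 1.1812], [0.0000, 0.0000, 4.7544]]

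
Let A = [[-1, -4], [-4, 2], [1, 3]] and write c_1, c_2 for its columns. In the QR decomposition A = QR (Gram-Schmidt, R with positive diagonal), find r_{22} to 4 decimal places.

r_{22} = 5.3800

e_1 = c_1/‖c_1‖ = (-1, -4, 1)/4.2426 = (-0.2357, -0.9428, 0.2357).
r_{12} = e_1·c_2 = -0.2357.
u_2 = c_2 + 0.2357·e_1 = (-4.0556, 1.7778, 3.0556).
r_{22} = ‖u_2‖ = 5.3800.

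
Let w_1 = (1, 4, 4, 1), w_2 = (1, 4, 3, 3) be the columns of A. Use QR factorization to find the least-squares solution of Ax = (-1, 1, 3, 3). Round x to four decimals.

x = (-0.2530, 0.8313)

w_1 = (1, 4, 4, 1); ‖w_1‖ = 5.8310, so e_1 = (0.1715, 0.6860, 0.6860, 0.1715).
e_1·w_2 = 0.1715·1 + 0.6860·4 + 0.6860·3 + 0.1715·3 = 5.4880.
u_2 = w_2 − 5.4880·e_1 = (0.0588, 0.2353, -0.7647, 2.0588).
‖u_2‖ = 2.2096, so e_2 = (0.0266, 0.1065, -0.3461, 0.9318).
Qᵀb = (3.0870, 1.8369).
Back-substitute: x_2 = 1.8369/2.2096 = 0.8313.
x_1 = (3.0870 − 5.4880·0.8313)/5.8310 = -0.2530.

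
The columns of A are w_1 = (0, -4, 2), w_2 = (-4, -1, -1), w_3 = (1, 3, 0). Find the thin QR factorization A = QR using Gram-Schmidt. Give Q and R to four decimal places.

w_1 = (0, -4, 2); ‖w_1‖ = 4.4721, so q_1 = (0.0000, -0.8944, 0.4472).
q_1·w_2 = 0.0000·(-4) + (-0.8944)·(-1) + 0.4472·(-1) = 0.4472.
u_2 = w_2 − 0.4472·q_1 = (-4.0000, -0.6000, -1.2000).
‖u_2‖ = 4.2190, so q_2 = (-0.9481, -0.1422, -0.2844).
q_1·w_3 = 0.0000·1 + (-0.8944)·3 + 0.4472·0 = -2.6833; q_2·w_3 = (-0.9481)·1 + (-0.1422)·3 + (-0.2844)·0 = -1.3747.
u_3 = w_3 + 2.6833·q_1 + 1.3747·q_2 = (-0.3034, 0.4045, 0.8090).
‖u_3‖ = 0.9540, so q_3 = (-0.3180, 0.4240, 0.8480).

Q = [[0.0000, -0.9481, -0.3180], [-0.8944, -0.1422, 0.4240], [0.4472, -0.2844, 0.8480]], R = [[4.4721, 0.4472, -2.6833], [0.0000, 4.2190, -1.3747], [0.0000, 0.0000, 0.9540]]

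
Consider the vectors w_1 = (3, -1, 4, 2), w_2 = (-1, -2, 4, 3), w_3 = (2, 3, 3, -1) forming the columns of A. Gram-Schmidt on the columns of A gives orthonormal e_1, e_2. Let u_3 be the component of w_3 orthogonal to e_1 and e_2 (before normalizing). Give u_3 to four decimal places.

w_1 = (3, -1, 4, 2); ‖w_1‖ = 5.4772, so e_1 = (0.5477, -0.1826, 0.7303, 0.3651).
e_1·w_2 = 0.5477·(-1) + (-0.1826)·(-2) + 0.7303·4 + 0.3651·3 = 3.8341.
u_2 = w_2 − 3.8341·e_1 = (-3.1000, -1.3000, 1.2000, 1.6000).
‖u_2‖ = 3.9115, so e_2 = (-0.7925, -0.3324, 0.3068, 0.4090).
e_1·w_3 = 0.5477·2 + (-0.1826)·3 + 0.7303·3 + 0.3651·(-1) = 2.3735; e_2·w_3 = (-0.7925)·2 + (-0.3324)·3 + 0.3068·3 + 0.4090·(-1) = -2.0708.
u_3 = w_3 − 2.3735·e_1 + 2.0708·e_2 = (-0.9412, 2.7451, 1.9020, -1.0196).

u_3 = (-0.9412, 2.7451, 1.9020, -1.0196)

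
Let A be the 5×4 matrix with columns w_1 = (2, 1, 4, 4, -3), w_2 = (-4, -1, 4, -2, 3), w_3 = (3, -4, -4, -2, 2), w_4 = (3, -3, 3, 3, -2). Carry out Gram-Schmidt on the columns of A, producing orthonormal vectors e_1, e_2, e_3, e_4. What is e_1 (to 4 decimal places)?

e_1 = (0.2949, 0.1474, 0.5898, 0.5898, -0.4423)

w_1 = (2, 1, 4, 4, -3); ‖w_1‖ = 6.7823, so e_1 = (0.2949, 0.1474, 0.5898, 0.5898, -0.4423).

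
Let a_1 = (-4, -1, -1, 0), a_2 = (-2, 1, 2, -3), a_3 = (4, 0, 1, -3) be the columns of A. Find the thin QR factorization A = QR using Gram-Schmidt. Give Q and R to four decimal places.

a_1 = (-4, -1, -1, 0); ‖a_1‖ = 4.2426, so q_1 = (-0.9428, -0.2357, -0.2357, 0.0000).
q_1·a_2 = (-0.9428)·(-2) + (-0.2357)·1 + (-0.2357)·2 + 0.0000·(-3) = 1.1785.
u_2 = a_2 − 1.1785·q_1 = (-0.8889, 1.2778, 2.2778, -3.0000).
‖u_2‖ = 4.0757, so q_2 = (-0.2181, 0.3135, 0.5589, -0.7361).
q_1·a_3 = (-0.9428)·4 + (-0.2357)·0 + (-0.2357)·1 + 0.0000·(-3) = -4.0069; q_2·a_3 = (-0.2181)·4 + 0.3135·0 + 0.5589·1 + (-0.7361)·(-3) = 1.8947.
u_3 = a_3 + 4.0069·q_1 − 1.8947·q_2 = (0.6355, -1.5385, -1.0033, -1.6054).
‖u_3‖ = 2.5208, so q_3 = (0.2521, -0.6103, -0.3980, -0.6368).

Q = [[-0.9428, -0.2181, 0.2521], [-0.2357, 0.3135, -0.6103], [-0.2357, 0.5589, -0.3980], [0.0000, -0.7361, -0.6368]], R = [[4.2426, 1.1785, -4.0069], [0.0000, 4.0757, 1.8947], [0.0000, 0.0000, 2.5208]]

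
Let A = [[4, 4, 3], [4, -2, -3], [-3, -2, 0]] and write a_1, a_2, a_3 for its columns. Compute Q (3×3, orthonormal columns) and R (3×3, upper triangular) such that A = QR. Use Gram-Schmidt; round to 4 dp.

Q = [[0.6247, 0.6009, 0.4987], [0.6247, -0.7678, 0.1425], [-0.4685, -0.2225, 0.8550]], R = [[6.4031, 2.1864, 0.0000], [0.0000, 4.3840, 4.1058], [0.0000, 0.0000, 1.0687]]

a_1 = (4, 4, -3); ‖a_1‖ = 6.4031, so e_1 = (0.6247, 0.6247, -0.4685).
e_1·a_2 = 0.6247·4 + 0.6247·(-2) + (-0.4685)·(-2) = 2.1864.
u_2 = a_2 − 2.1864·e_1 = (2.6341, -3.3659, -0.9756).
‖u_2‖ = 4.3840, so e_2 = (0.6009, -0.7678, -0.2225).
e_1·a_3 = 0.6247·3 + 0.6247·(-3) + (-0.4685)·0 = 0.0000; e_2·a_3 = 0.6009·3 + (-0.7678)·(-3) + (-0.2225)·0 = 4.1058.
u_3 = a_3 + 0.0000·e_1 − 4.1058·e_2 = (0.5330, 0.1523, 0.9137).
‖u_3‖ = 1.0687, so e_3 = (0.4987, 0.1425, 0.8550).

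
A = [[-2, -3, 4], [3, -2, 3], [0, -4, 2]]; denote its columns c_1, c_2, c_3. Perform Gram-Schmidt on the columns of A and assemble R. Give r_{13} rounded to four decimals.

r_{13} = 0.2774

c_1 = (-2, 3, 0); ‖c_1‖ = 3.6056, so q_1 = (-0.5547, 0.8321, 0.0000).
r_{13} = q_1·c_3 = 0.2774.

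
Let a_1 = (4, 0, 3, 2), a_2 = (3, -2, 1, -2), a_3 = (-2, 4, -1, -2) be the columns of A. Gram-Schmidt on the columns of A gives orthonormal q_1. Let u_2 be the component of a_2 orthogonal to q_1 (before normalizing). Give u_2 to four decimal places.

u_2 = (1.4828, -2.0000, -0.1379, -2.7586)

a_1 = (4, 0, 3, 2); ‖a_1‖ = 5.3852, so q_1 = (0.7428, 0.0000, 0.5571, 0.3714).
q_1·a_2 = 0.7428·3 + 0.0000·(-2) + 0.5571·1 + 0.3714·(-2) = 2.0426.
u_2 = a_2 − 2.0426·q_1 = (1.4828, -2.0000, -0.1379, -2.7586).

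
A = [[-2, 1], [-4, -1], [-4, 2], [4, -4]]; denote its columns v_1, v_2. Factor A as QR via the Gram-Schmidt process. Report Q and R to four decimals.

q_1 = v_1/‖v_1‖ = (-2, -4, -4, 4)/7.2111 = (-0.2774, -0.5547, -0.5547, 0.5547).
r_{12} = q_1·v_2 = -3.0509.
u_2 = v_2 + 3.0509·q_1 = (0.1538, -2.6923, 0.3077, -2.3077).
‖u_2‖ = 3.5626, so q_2 = (0.0432, -0.7557, 0.0864, -0.6478).

Q = [[-0.2774, 0.0432], [-0.5547, -0.7557], [-0.5547, 0.0864], [0.5547, -0.6478]], R = [[7.2111, -3.0509], [0.0000, 3.5626]]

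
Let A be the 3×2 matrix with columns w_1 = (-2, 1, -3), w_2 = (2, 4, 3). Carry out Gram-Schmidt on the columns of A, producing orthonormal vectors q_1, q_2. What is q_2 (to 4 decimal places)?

q_2 = (0.1482, 0.9636, 0.2224)

w_1 = (-2, 1, -3); ‖w_1‖ = 3.7417, so q_1 = (-0.5345, 0.2673, -0.8018).
q_1·w_2 = (-0.5345)·2 + 0.2673·4 + (-0.8018)·3 = -2.4054.
u_2 = w_2 + 2.4054·q_1 = (0.7143, 4.6429, 1.0714).
‖u_2‖ = 4.8181, so q_2 = (0.1482, 0.9636, 0.2224).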